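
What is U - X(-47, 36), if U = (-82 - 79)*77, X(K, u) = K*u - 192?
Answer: -10513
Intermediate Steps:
X(K, u) = -192 + K*u
U = -12397 (U = -161*77 = -12397)
U - X(-47, 36) = -12397 - (-192 - 47*36) = -12397 - (-192 - 1692) = -12397 - 1*(-1884) = -12397 + 1884 = -10513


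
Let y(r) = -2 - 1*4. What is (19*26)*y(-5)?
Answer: -2964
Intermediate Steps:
y(r) = -6 (y(r) = -2 - 4 = -6)
(19*26)*y(-5) = (19*26)*(-6) = 494*(-6) = -2964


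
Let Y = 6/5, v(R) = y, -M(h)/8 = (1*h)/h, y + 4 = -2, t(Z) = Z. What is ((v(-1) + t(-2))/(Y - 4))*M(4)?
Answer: -160/7 ≈ -22.857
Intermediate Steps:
y = -6 (y = -4 - 2 = -6)
M(h) = -8 (M(h) = -8*1*h/h = -8*h/h = -8*1 = -8)
v(R) = -6
Y = 6/5 (Y = 6*(1/5) = 6/5 ≈ 1.2000)
((v(-1) + t(-2))/(Y - 4))*M(4) = ((-6 - 2)/(6/5 - 4))*(-8) = -8/(-14/5)*(-8) = -8*(-5/14)*(-8) = (20/7)*(-8) = -160/7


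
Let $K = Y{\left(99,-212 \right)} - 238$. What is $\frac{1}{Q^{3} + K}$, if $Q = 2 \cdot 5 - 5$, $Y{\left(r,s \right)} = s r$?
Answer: $- \frac{1}{21101} \approx -4.7391 \cdot 10^{-5}$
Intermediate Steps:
$Y{\left(r,s \right)} = r s$
$Q = 5$ ($Q = 10 - 5 = 5$)
$K = -21226$ ($K = 99 \left(-212\right) - 238 = -20988 + \left(-13377 + 13139\right) = -20988 - 238 = -21226$)
$\frac{1}{Q^{3} + K} = \frac{1}{5^{3} - 21226} = \frac{1}{125 - 21226} = \frac{1}{-21101} = - \frac{1}{21101}$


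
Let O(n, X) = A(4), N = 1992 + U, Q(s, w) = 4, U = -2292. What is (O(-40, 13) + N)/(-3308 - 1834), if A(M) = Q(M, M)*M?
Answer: 142/2571 ≈ 0.055231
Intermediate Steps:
N = -300 (N = 1992 - 2292 = -300)
A(M) = 4*M
O(n, X) = 16 (O(n, X) = 4*4 = 16)
(O(-40, 13) + N)/(-3308 - 1834) = (16 - 300)/(-3308 - 1834) = -284/(-5142) = -284*(-1/5142) = 142/2571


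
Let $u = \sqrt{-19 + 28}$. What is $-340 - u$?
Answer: $-343$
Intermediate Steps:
$u = 3$ ($u = \sqrt{9} = 3$)
$-340 - u = -340 - 3 = -343$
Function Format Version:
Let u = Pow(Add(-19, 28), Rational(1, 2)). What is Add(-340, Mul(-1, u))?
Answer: -343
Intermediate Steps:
u = 3 (u = Pow(9, Rational(1, 2)) = 3)
Add(-340, Mul(-1, u)) = Add(-340, Mul(-1, 3)) = Add(-340, -3) = -343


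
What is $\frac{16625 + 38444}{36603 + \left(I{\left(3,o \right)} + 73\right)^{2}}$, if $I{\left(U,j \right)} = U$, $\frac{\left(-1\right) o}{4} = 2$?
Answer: $\frac{55069}{42379} \approx 1.2994$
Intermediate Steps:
$o = -8$ ($o = \left(-4\right) 2 = -8$)
$\frac{16625 + 38444}{36603 + \left(I{\left(3,o \right)} + 73\right)^{2}} = \frac{16625 + 38444}{36603 + \left(3 + 73\right)^{2}} = \frac{55069}{36603 + 76^{2}} = \frac{55069}{36603 + 5776} = \frac{55069}{42379}$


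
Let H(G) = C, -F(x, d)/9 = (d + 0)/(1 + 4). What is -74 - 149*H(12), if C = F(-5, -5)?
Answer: -1415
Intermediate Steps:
F(x, d) = -9*d/5 (F(x, d) = -9*(d + 0)/(1 + 4) = -9*d/5)
C = 9 (C = -9/5*(-5) = 9)
H(G) = 9
-74 - 149*H(12) = -74 - 149*9 = -74 - 1341 = -1415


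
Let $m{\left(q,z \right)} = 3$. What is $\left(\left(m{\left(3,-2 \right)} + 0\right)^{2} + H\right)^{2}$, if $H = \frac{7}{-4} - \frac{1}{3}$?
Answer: $\frac{6889}{144} \approx 47.84$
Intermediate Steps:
$H = - \frac{25}{12}$ ($H = 7 \left(- \frac{1}{4}\right) - \frac{1}{3} = - \frac{7}{4} - \frac{1}{3} = - \frac{25}{12} \approx -2.0833$)
$\left(\left(m{\left(3,-2 \right)} + 0\right)^{2} + H\right)^{2} = \left(\left(3 + 0\right)^{2} - \frac{25}{12}\right)^{2} = \left(3^{2} - \frac{25}{12}\right)^{2} = \left(9 - \frac{25}{12}\right)^{2} = \left(\frac{83}{12}\right)^{2} = \frac{6889}{144}$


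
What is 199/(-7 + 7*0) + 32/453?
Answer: -89923/3171 ≈ -28.358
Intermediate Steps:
199/(-7 + 7*0) + 32/453 = 199/(-7 + 0) + 32*(1/453) = 199/(-7) + 32/453 = 199*(-1/7) + 32/453 = -199/7 + 32/453 = -89923/3171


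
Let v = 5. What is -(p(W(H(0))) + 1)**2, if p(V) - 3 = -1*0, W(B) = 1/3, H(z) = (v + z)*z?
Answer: -16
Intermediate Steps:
H(z) = z*(5 + z) (H(z) = (5 + z)*z = z*(5 + z))
W(B) = 1/3
p(V) = 3 (p(V) = 3 - 1*0 = 3 + 0 = 3)
-(p(W(H(0))) + 1)**2 = -(3 + 1)**2 = -1*4**2 = -1*16 = -16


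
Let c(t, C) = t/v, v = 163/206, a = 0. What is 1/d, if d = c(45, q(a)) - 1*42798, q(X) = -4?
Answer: -163/6966804 ≈ -2.3397e-5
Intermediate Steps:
v = 163/206 (v = 163*(1/206) = 163/206 ≈ 0.79126)
c(t, C) = 206*t/163 (c(t, C) = t/(163/206) = t*(206/163) = 206*t/163)
d = -6966804/163 (d = (206/163)*45 - 1*42798 = 9270/163 - 42798 = -6966804/163 ≈ -42741.)
1/d = 1/(-6966804/163) = -163/6966804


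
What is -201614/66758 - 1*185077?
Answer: -6177785990/33379 ≈ -1.8508e+5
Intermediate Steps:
-201614/66758 - 1*185077 = -201614*1/66758 - 185077 = -100807/33379 - 185077 = -6177785990/33379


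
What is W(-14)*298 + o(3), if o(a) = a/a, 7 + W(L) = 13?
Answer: 1789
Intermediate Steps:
W(L) = 6 (W(L) = -7 + 13 = 6)
o(a) = 1
W(-14)*298 + o(3) = 6*298 + 1 = 1788 + 1 = 1789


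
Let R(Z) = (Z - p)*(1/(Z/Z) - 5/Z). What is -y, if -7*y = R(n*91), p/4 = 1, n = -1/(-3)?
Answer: 6004/1911 ≈ 3.1418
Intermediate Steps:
n = ⅓ (n = -1*(-⅓) = ⅓ ≈ 0.33333)
p = 4 (p = 4*1 = 4)
R(Z) = (1 - 5/Z)*(-4 + Z) (R(Z) = (Z - 1*4)*(1/(Z/Z) - 5/Z) = (Z - 4)*(1/1 - 5/Z) = (-4 + Z)*(1*1 - 5/Z) = (-4 + Z)*(1 - 5/Z) = (1 - 5/Z)*(-4 + Z))
y = -6004/1911 (y = -(-9 + (⅓)*91 + 20/(((⅓)*91)))/7 = -(-9 + 91/3 + 20/(91/3))/7 = -(-9 + 91/3 + 20*(3/91))/7 = -(-9 + 91/3 + 60/91)/7 = -⅐*6004/273 = -6004/1911 ≈ -3.1418)
-y = -1*(-6004/1911) = 6004/1911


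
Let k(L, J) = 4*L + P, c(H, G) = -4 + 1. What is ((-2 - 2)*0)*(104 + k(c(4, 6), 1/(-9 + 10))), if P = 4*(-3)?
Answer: 0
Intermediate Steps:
c(H, G) = -3
P = -12
k(L, J) = -12 + 4*L (k(L, J) = 4*L - 12 = -12 + 4*L)
((-2 - 2)*0)*(104 + k(c(4, 6), 1/(-9 + 10))) = ((-2 - 2)*0)*(104 + (-12 + 4*(-3))) = (-4*0)*(104 + (-12 - 12)) = 0*(104 - 24) = 0*80 = 0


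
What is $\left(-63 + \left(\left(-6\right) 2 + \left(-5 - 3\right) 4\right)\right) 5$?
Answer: $-535$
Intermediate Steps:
$\left(-63 + \left(\left(-6\right) 2 + \left(-5 - 3\right) 4\right)\right) 5 = \left(-63 - 44\right) 5 = \left(-107\right) 5 = -535$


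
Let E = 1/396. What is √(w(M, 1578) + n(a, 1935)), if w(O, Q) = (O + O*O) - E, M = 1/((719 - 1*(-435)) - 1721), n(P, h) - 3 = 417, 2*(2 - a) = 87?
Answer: √65351617045/12474 ≈ 20.494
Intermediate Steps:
a = -83/2 (a = 2 - ½*87 = 2 - 87/2 = -83/2 ≈ -41.500)
E = 1/396 ≈ 0.0025253
n(P, h) = 420 (n(P, h) = 3 + 417 = 420)
M = -1/567 (M = 1/((719 + 435) - 1721) = 1/(1154 - 1721) = 1/(-567) = -1/567 ≈ -0.0017637)
w(O, Q) = -1/396 + O + O² (w(O, Q) = (O + O*O) - 1*1/396 = (O + O²) - 1/396 = -1/396 + O + O²)
√(w(M, 1578) + n(a, 1935)) = √((-1/396 - 1/567 + (-1/567)²) + 420) = √((-1/396 - 1/567 + 1/321489) + 420) = √(-60625/14145516 + 420) = √(5941056095/14145516) = √65351617045/12474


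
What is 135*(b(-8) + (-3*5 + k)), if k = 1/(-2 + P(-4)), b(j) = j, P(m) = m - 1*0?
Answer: -6255/2 ≈ -3127.5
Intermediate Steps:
P(m) = m (P(m) = m + 0 = m)
k = -⅙ (k = 1/(-2 - 4) = 1/(-6) = -⅙ ≈ -0.16667)
135*(b(-8) + (-3*5 + k)) = 135*(-8 + (-3*5 - ⅙)) = 135*(-8 + (-15 - ⅙)) = 135*(-8 - 91/6) = 135*(-139/6) = -6255/2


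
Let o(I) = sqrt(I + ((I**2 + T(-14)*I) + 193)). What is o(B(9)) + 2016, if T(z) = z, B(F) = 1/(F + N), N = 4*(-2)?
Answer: 2016 + sqrt(181) ≈ 2029.5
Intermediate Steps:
N = -8
B(F) = 1/(-8 + F) (B(F) = 1/(F - 8) = 1/(-8 + F))
o(I) = sqrt(193 + I**2 - 13*I) (o(I) = sqrt(I + ((I**2 - 14*I) + 193)) = sqrt(I + (193 + I**2 - 14*I)) = sqrt(193 + I**2 - 13*I))
o(B(9)) + 2016 = sqrt(193 + (1/(-8 + 9))**2 - 13/(-8 + 9)) + 2016 = sqrt(193 + (1/1)**2 - 13/1) + 2016 = sqrt(193 + 1**2 - 13*1) + 2016 = sqrt(193 + 1 - 13) + 2016 = sqrt(181) + 2016 = 2016 + sqrt(181)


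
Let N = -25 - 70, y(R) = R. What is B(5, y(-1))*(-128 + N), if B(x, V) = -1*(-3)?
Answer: -669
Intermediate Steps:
N = -95
B(x, V) = 3
B(5, y(-1))*(-128 + N) = 3*(-128 - 95) = 3*(-223) = -669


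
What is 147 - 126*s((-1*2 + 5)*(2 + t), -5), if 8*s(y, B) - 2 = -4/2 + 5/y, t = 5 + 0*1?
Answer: 573/4 ≈ 143.25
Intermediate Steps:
t = 5 (t = 5 + 0 = 5)
s(y, B) = 5/(8*y) (s(y, B) = 1/4 + (-4/2 + 5/y)/8 = 1/4 + (-4*1/2 + 5/y)/8 = 1/4 + (-2 + 5/y)/8 = 1/4 + (-1/4 + 5/(8*y)) = 5/(8*y))
147 - 126*s((-1*2 + 5)*(2 + t), -5) = 147 - 315/(4*((-1*2 + 5)*(2 + 5))) = 147 - 315/(4*((-2 + 5)*7)) = 147 - 315/(4*(3*7)) = 147 - 315/(4*21) = 147 - 126*5/168 = 147 - 15/4 = 573/4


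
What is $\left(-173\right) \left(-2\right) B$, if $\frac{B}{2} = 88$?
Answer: $60896$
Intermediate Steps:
$B = 176$ ($B = 2 \cdot 88 = 176$)
$\left(-173\right) \left(-2\right) B = \left(-173\right) \left(-2\right) 176 = 346 \cdot 176 = 60896$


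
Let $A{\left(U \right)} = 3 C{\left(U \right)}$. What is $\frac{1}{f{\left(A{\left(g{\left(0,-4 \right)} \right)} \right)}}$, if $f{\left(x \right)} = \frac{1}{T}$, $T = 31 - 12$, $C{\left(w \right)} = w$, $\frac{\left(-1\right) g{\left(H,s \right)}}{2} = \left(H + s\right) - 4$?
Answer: $19$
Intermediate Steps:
$g{\left(H,s \right)} = 8 - 2 H - 2 s$ ($g{\left(H,s \right)} = - 2 \left(\left(H + s\right) - 4\right) = - 2 \left(-4 + H + s\right) = 8 - 2 H - 2 s$)
$A{\left(U \right)} = 3 U$
$T = 19$ ($T = 31 - 12 = 19$)
$f{\left(x \right)} = \frac{1}{19}$
$\frac{1}{f{\left(A{\left(g{\left(0,-4 \right)} \right)} \right)}} = \frac{1}{\frac{1}{19}} = 19$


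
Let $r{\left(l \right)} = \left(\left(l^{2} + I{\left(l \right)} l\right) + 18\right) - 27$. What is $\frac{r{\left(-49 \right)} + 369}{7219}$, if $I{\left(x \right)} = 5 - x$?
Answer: $\frac{115}{7219} \approx 0.01593$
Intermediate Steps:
$r{\left(l \right)} = -9 + l^{2} + l \left(5 - l\right)$ ($r{\left(l \right)} = \left(\left(l^{2} + \left(5 - l\right) l\right) + 18\right) - 27 = \left(\left(l^{2} + l \left(5 - l\right)\right) + 18\right) - 27 = \left(18 + l^{2} + l \left(5 - l\right)\right) - 27 = -9 + l^{2} + l \left(5 - l\right)$)
$\frac{r{\left(-49 \right)} + 369}{7219} = \frac{\left(-9 + 5 \left(-49\right)\right) + 369}{7219} = \left(\left(-9 - 245\right) + 369\right) \frac{1}{7219} = \left(-254 + 369\right) \frac{1}{7219} = 115 \cdot \frac{1}{7219} = \frac{115}{7219}$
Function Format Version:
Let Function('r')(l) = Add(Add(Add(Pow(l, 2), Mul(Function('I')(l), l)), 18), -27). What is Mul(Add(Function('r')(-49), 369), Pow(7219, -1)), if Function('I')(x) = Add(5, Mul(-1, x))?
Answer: Rational(115, 7219) ≈ 0.015930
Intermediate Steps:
Function('r')(l) = Add(-9, Pow(l, 2), Mul(l, Add(5, Mul(-1, l)))) (Function('r')(l) = Add(Add(Add(Pow(l, 2), Mul(Add(5, Mul(-1, l)), l)), 18), -27) = Add(Add(Add(Pow(l, 2), Mul(l, Add(5, Mul(-1, l)))), 18), -27) = Add(Add(18, Pow(l, 2), Mul(l, Add(5, Mul(-1, l)))), -27) = Add(-9, Pow(l, 2), Mul(l, Add(5, Mul(-1, l)))))
Mul(Add(Function('r')(-49), 369), Pow(7219, -1)) = Mul(Add(Add(-9, Mul(5, -49)), 369), Pow(7219, -1)) = Mul(Add(Add(-9, -245), 369), Rational(1, 7219)) = Mul(Add(-254, 369), Rational(1, 7219)) = Mul(115, Rational(1, 7219)) = Rational(115, 7219)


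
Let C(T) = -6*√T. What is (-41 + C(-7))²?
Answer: 1429 + 492*I*√7 ≈ 1429.0 + 1301.7*I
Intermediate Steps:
(-41 + C(-7))² = (-41 - 6*I*√7)²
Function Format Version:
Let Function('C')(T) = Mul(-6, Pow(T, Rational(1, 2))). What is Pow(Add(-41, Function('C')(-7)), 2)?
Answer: Add(1429, Mul(492, I, Pow(7, Rational(1, 2)))) ≈ Add(1429.0, Mul(1301.7, I))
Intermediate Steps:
Pow(Add(-41, Function('C')(-7)), 2) = Pow(Add(-41, Mul(-6, Pow(-7, Rational(1, 2)))), 2) = Pow(Add(-41, Mul(-6, Mul(I, Pow(7, Rational(1, 2))))), 2) = Pow(Add(-41, Mul(-6, I, Pow(7, Rational(1, 2)))), 2)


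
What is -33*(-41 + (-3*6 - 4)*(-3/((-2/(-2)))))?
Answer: -825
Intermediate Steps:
-33*(-41 + (-3*6 - 4)*(-3/((-2/(-2))))) = -33*(-41 + (-18 - 4)*(-3/((-2*(-1/2))))) = -33*(-41 - (-66)/1) = -33*(-41 - (-66)) = -33*(-41 - 22*(-3)) = -33*(-41 + 66) = -33*25 = -825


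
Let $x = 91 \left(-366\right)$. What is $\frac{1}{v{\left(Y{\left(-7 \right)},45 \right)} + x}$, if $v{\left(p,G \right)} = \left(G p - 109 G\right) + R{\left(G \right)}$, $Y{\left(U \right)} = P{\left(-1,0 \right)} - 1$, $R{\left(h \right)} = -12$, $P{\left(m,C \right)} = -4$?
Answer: $- \frac{1}{38448} \approx -2.6009 \cdot 10^{-5}$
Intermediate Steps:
$x = -33306$
$Y{\left(U \right)} = -5$ ($Y{\left(U \right)} = -4 - 1 = -5$)
$v{\left(p,G \right)} = -12 - 109 G + G p$ ($v{\left(p,G \right)} = \left(G p - 109 G\right) - 12 = \left(- 109 G + G p\right) - 12 = -12 - 109 G + G p$)
$\frac{1}{v{\left(Y{\left(-7 \right)},45 \right)} + x} = \frac{1}{\left(-12 - 4905 + 45 \left(-5\right)\right) - 33306} = \frac{1}{\left(-12 - 4905 - 225\right) - 33306} = \frac{1}{-5142 - 33306} = \frac{1}{-38448} = - \frac{1}{38448}$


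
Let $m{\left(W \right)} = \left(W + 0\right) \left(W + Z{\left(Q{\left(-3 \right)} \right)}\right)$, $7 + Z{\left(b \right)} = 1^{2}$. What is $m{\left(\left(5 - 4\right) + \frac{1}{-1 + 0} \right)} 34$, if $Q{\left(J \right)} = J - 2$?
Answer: $0$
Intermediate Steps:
$Q{\left(J \right)} = -2 + J$ ($Q{\left(J \right)} = J - 2 = -2 + J$)
$Z{\left(b \right)} = -6$ ($Z{\left(b \right)} = -7 + 1^{2} = -7 + 1 = -6$)
$m{\left(W \right)} = W \left(-6 + W\right)$ ($m{\left(W \right)} = \left(W + 0\right) \left(W - 6\right) = W \left(-6 + W\right)$)
$m{\left(\left(5 - 4\right) + \frac{1}{-1 + 0} \right)} 34 = \left(\left(5 - 4\right) + \frac{1}{-1 + 0}\right) \left(-6 + \left(\left(5 - 4\right) + \frac{1}{-1 + 0}\right)\right) 34 = \left(1 + \frac{1}{-1}\right) \left(-6 + \left(1 + \frac{1}{-1}\right)\right) 34 = \left(1 - 1\right) \left(-6 + \left(1 - 1\right)\right) 34 = 0 \left(-6 + 0\right) 34 = 0 \left(-6\right) 34 = 0 \cdot 34 = 0$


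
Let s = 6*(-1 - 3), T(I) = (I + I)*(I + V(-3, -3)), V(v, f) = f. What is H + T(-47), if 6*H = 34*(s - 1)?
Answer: 13675/3 ≈ 4558.3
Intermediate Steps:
T(I) = 2*I*(-3 + I) (T(I) = (I + I)*(I - 3) = (2*I)*(-3 + I) = 2*I*(-3 + I))
s = -24 (s = 6*(-4) = -24)
H = -425/3 (H = (34*(-24 - 1))/6 = (34*(-25))/6 = (⅙)*(-850) = -425/3 ≈ -141.67)
H + T(-47) = -425/3 + 2*(-47)*(-3 - 47) = -425/3 + 2*(-47)*(-50) = -425/3 + 4700 = 13675/3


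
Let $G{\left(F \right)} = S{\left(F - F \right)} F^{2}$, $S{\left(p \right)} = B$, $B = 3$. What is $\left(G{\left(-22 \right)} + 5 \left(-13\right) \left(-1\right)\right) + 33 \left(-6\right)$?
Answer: $1319$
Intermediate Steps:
$S{\left(p \right)} = 3$
$G{\left(F \right)} = 3 F^{2}$
$\left(G{\left(-22 \right)} + 5 \left(-13\right) \left(-1\right)\right) + 33 \left(-6\right) = \left(3 \left(-22\right)^{2} + 5 \left(-13\right) \left(-1\right)\right) + 33 \left(-6\right) = \left(3 \cdot 484 - -65\right) - 198 = \left(1452 + 65\right) - 198 = 1517 - 198 = 1319$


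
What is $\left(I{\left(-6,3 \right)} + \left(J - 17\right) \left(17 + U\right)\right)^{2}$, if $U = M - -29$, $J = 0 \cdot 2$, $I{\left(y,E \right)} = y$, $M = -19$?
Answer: $216225$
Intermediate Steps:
$J = 0$
$U = 10$ ($U = -19 - -29 = -19 + 29 = 10$)
$\left(I{\left(-6,3 \right)} + \left(J - 17\right) \left(17 + U\right)\right)^{2} = \left(-6 + \left(0 - 17\right) \left(17 + 10\right)\right)^{2} = \left(-6 - 459\right)^{2} = \left(-465\right)^{2} = 216225$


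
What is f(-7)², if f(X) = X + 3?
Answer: 16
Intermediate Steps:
f(X) = 3 + X
f(-7)² = (3 - 7)² = (-4)² = 16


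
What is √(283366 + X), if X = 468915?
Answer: √752281 ≈ 867.34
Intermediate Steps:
√(283366 + X) = √(283366 + 468915) = √752281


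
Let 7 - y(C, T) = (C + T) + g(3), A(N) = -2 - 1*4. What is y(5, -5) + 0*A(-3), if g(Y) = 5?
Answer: 2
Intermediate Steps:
A(N) = -6 (A(N) = -2 - 4 = -6)
y(C, T) = 2 - C - T (y(C, T) = 7 - ((C + T) + 5) = 7 - (5 + C + T) = 7 + (-5 - C - T) = 2 - C - T)
y(5, -5) + 0*A(-3) = (2 - 1*5 - 1*(-5)) + 0*(-6) = (2 - 5 + 5) + 0 = 2 + 0 = 2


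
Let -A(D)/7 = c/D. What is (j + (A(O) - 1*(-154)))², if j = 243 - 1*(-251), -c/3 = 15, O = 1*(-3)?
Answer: 294849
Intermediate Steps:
O = -3
c = -45 (c = -3*15 = -45)
A(D) = 315/D (A(D) = -(-315)/D = 315/D)
j = 494 (j = 243 + 251 = 494)
(j + (A(O) - 1*(-154)))² = (494 + (315/(-3) - 1*(-154)))² = (494 + (315*(-⅓) + 154))² = (494 + (-105 + 154))² = (494 + 49)² = 543² = 294849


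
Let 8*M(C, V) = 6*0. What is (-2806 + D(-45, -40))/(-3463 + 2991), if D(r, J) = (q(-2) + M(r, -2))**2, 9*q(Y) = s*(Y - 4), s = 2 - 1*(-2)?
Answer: 12595/2124 ≈ 5.9298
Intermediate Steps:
M(C, V) = 0 (M(C, V) = (6*0)/8 = (1/8)*0 = 0)
s = 4 (s = 2 + 2 = 4)
q(Y) = -16/9 + 4*Y/9 (q(Y) = (4*(Y - 4))/9 = (4*(-4 + Y))/9 = (-16 + 4*Y)/9 = -16/9 + 4*Y/9)
D(r, J) = 64/9 (D(r, J) = ((-16/9 + (4/9)*(-2)) + 0)**2 = ((-16/9 - 8/9) + 0)**2 = (-8/3 + 0)**2 = (-8/3)**2 = 64/9)
(-2806 + D(-45, -40))/(-3463 + 2991) = (-2806 + 64/9)/(-3463 + 2991) = -25190/9/(-472) = -25190/9*(-1/472) = 12595/2124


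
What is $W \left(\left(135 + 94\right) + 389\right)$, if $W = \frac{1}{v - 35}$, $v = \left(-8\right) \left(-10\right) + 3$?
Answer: $\frac{103}{8} \approx 12.875$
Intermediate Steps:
$v = 83$ ($v = 80 + 3 = 83$)
$W = \frac{1}{48}$ ($W = \frac{1}{83 - 35} = \frac{1}{48} \approx 0.020833$)
$W \left(\left(135 + 94\right) + 389\right) = \frac{\left(135 + 94\right) + 389}{48} = \frac{229 + 389}{48} = \frac{1}{48} \cdot 618 = \frac{103}{8}$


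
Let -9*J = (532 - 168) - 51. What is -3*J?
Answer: 313/3 ≈ 104.33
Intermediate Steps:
J = -313/9 (J = -((532 - 168) - 51)/9 = -(364 - 51)/9 = -1/9*313 = -313/9 ≈ -34.778)
-3*J = -3*(-313/9) = 313/3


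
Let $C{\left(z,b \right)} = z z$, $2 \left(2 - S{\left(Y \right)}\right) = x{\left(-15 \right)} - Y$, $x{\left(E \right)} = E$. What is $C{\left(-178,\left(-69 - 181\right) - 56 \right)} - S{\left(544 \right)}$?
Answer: $\frac{62805}{2} \approx 31403.0$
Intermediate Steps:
$S{\left(Y \right)} = \frac{19}{2} + \frac{Y}{2}$ ($S{\left(Y \right)} = 2 - \frac{-15 - Y}{2} = 2 + \left(\frac{15}{2} + \frac{Y}{2}\right) = \frac{19}{2} + \frac{Y}{2}$)
$C{\left(z,b \right)} = z^{2}$
$C{\left(-178,\left(-69 - 181\right) - 56 \right)} - S{\left(544 \right)} = \left(-178\right)^{2} - \left(\frac{19}{2} + \frac{1}{2} \cdot 544\right) = 31684 - \left(\frac{19}{2} + 272\right) = 31684 - \frac{563}{2} = \frac{62805}{2}$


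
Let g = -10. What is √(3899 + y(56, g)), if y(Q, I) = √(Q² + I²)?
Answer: √(3899 + 2*√809) ≈ 62.896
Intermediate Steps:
y(Q, I) = √(I² + Q²)
√(3899 + y(56, g)) = √(3899 + √((-10)² + 56²)) = √(3899 + √(100 + 3136)) = √(3899 + √3236) = √(3899 + 2*√809)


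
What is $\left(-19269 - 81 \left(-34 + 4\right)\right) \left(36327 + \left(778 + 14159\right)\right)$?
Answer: $-863234496$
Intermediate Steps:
$\left(-19269 - 81 \left(-34 + 4\right)\right) \left(36327 + \left(778 + 14159\right)\right) = \left(-19269 - -2430\right) \left(36327 + 14937\right) = \left(-19269 + 2430\right) 51264 = \left(-16839\right) 51264 = -863234496$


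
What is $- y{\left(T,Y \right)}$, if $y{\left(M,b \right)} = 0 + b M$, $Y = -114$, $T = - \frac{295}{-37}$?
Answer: $\frac{33630}{37} \approx 908.92$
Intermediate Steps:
$T = \frac{295}{37}$ ($T = \left(-295\right) \left(- \frac{1}{37}\right) = \frac{295}{37} \approx 7.973$)
$y{\left(M,b \right)} = M b$ ($y{\left(M,b \right)} = 0 + M b = M b$)
$- y{\left(T,Y \right)} = - \frac{295 \left(-114\right)}{37} = \left(-1\right) \left(- \frac{33630}{37}\right) = \frac{33630}{37}$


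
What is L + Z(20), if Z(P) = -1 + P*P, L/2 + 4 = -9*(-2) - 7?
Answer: 413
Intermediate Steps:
L = 14 (L = -8 + 2*(-9*(-2) - 7) = -8 + 2*(18 - 7) = -8 + 2*11 = -8 + 22 = 14)
Z(P) = -1 + P²
L + Z(20) = 14 + (-1 + 20²) = 14 + (-1 + 400) = 14 + 399 = 413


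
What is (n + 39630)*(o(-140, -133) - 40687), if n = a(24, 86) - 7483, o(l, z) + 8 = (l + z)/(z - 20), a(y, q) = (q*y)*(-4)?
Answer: -49582282414/51 ≈ -9.7220e+8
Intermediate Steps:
a(y, q) = -4*q*y
o(l, z) = -8 + (l + z)/(-20 + z) (o(l, z) = -8 + (l + z)/(z - 20) = -8 + (l + z)/(-20 + z))
n = -15739 (n = -4*86*24 - 7483 = -8256 - 7483 = -15739)
(n + 39630)*(o(-140, -133) - 40687) = (-15739 + 39630)*((160 - 140 - 7*(-133))/(-20 - 133) - 40687) = 23891*((160 - 140 + 931)/(-153) - 40687) = 23891*(-1/153*951 - 40687) = 23891*(-317/51 - 40687) = 23891*(-2075354/51) = -49582282414/51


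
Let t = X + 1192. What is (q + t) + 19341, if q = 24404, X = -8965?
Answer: 35972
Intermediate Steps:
t = -7773 (t = -8965 + 1192 = -7773)
(q + t) + 19341 = (24404 - 7773) + 19341 = 16631 + 19341 = 35972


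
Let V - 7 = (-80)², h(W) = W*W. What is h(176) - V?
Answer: 24569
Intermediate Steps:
h(W) = W²
V = 6407 (V = 7 + (-80)² = 7 + 6400 = 6407)
h(176) - V = 176² - 1*6407 = 30976 - 6407 = 24569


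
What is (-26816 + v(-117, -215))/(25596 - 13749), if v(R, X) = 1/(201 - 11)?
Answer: -5095039/2250930 ≈ -2.2635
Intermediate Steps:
v(R, X) = 1/190
(-26816 + v(-117, -215))/(25596 - 13749) = (-26816 + 1/190)/(25596 - 13749) = -5095039/190/11847 = -5095039/190*1/11847 = -5095039/2250930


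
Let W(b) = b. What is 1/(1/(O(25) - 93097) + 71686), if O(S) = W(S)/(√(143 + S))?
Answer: 52189724743446193/3741272607398088661954 + 25*√42/3741272607398088661954 ≈ 1.3950e-5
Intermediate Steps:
O(S) = S/√(143 + S) (O(S) = S/(√(143 + S)) = S/√(143 + S))
1/(1/(O(25) - 93097) + 71686) = 1/(1/(25/√(143 + 25) - 93097) + 71686) = 1/(1/(25/√168 - 93097) + 71686) = 1/(1/(25*(√42/84) - 93097) + 71686) = 1/(1/(25*√42/84 - 93097) + 71686) = 1/(1/(-93097 + 25*√42/84) + 71686) = 1/(71686 + 1/(-93097 + 25*√42/84))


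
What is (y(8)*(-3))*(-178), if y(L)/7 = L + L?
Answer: 59808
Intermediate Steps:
y(L) = 14*L (y(L) = 7*(L + L) = 7*(2*L) = 14*L)
(y(8)*(-3))*(-178) = ((14*8)*(-3))*(-178) = (112*(-3))*(-178) = -336*(-178) = 59808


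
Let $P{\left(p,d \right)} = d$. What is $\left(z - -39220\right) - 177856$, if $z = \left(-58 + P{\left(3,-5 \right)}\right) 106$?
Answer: $-145314$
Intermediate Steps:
$z = -6678$ ($z = \left(-58 - 5\right) 106 = \left(-63\right) 106 = -6678$)
$\left(z - -39220\right) - 177856 = \left(-6678 - -39220\right) - 177856 = \left(-6678 + 39220\right) - 177856 = 32542 - 177856 = -145314$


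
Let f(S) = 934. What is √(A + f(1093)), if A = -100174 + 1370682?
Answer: 19*√3522 ≈ 1127.6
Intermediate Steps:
A = 1270508
√(A + f(1093)) = √(1270508 + 934) = √1271442 = 19*√3522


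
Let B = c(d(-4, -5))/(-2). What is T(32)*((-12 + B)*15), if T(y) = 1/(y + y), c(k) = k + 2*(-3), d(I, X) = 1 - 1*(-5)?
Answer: -45/16 ≈ -2.8125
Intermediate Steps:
d(I, X) = 6 (d(I, X) = 1 + 5 = 6)
c(k) = -6 + k (c(k) = k - 6 = -6 + k)
B = 0 (B = (-6 + 6)/(-2) = 0*(-1/2) = 0)
T(y) = 1/(2*y)
T(32)*((-12 + B)*15) = ((1/2)/32)*((-12 + 0)*15) = ((1/2)*(1/32))*(-12*15) = (1/64)*(-180) = -45/16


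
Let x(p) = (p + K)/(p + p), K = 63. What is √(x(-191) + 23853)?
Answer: √870193517/191 ≈ 154.45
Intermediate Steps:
x(p) = (63 + p)/(2*p) (x(p) = (p + 63)/(p + p) = (63 + p)/((2*p)) = (63 + p)*(1/(2*p)) = (63 + p)/(2*p))
√(x(-191) + 23853) = √((½)*(63 - 191)/(-191) + 23853) = √((½)*(-1/191)*(-128) + 23853) = √(64/191 + 23853) = √(4555987/191) = √870193517/191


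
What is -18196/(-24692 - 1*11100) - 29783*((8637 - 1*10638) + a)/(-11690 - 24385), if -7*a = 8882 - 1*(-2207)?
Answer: -514376323003/173814900 ≈ -2959.3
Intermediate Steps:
a = -11089/7 (a = -(8882 - 1*(-2207))/7 = -(8882 + 2207)/7 = -⅐*11089 = -11089/7 ≈ -1584.1)
-18196/(-24692 - 1*11100) - 29783*((8637 - 1*10638) + a)/(-11690 - 24385) = -18196/(-24692 - 1*11100) - 29783*((8637 - 1*10638) - 11089/7)/(-11690 - 24385) = -18196/(-24692 - 11100) - 29783/((-36075/((8637 - 10638) - 11089/7))) = -18196/(-35792) - 29783/((-36075/(-2001 - 11089/7))) = -18196*(-1/35792) - 29783/((-36075/(-25096/7))) = 4549/8948 - 29783/((-36075*(-7/25096))) = 4549/8948 - 29783/252525/25096 = 4549/8948 - 29783*25096/252525 = 4549/8948 - 57494936/19425 = -514376323003/173814900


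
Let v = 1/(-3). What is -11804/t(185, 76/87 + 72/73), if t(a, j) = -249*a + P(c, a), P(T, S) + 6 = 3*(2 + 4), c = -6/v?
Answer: 11804/46053 ≈ 0.25631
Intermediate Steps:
v = -⅓ ≈ -0.33333
c = 18 (c = -6/(-⅓) = -6*(-3) = 18)
P(T, S) = 12 (P(T, S) = -6 + 3*(2 + 4) = -6 + 3*6 = -6 + 18 = 12)
t(a, j) = 12 - 249*a (t(a, j) = -249*a + 12 = 12 - 249*a)
-11804/t(185, 76/87 + 72/73) = -11804/(12 - 249*185) = -11804/(12 - 46065) = -11804/(-46053) = -11804*(-1/46053) = 11804/46053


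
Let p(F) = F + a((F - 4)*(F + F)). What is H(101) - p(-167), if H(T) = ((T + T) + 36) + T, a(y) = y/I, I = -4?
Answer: 29569/2 ≈ 14785.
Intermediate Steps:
a(y) = -y/4 (a(y) = y/(-4) = y*(-¼) = -y/4)
p(F) = F - F*(-4 + F)/2 (p(F) = F - (F - 4)*(F + F)/4 = F - (-4 + F)*2*F/4 = F - F*(-4 + F)/2)
H(T) = 36 + 3*T (H(T) = (2*T + 36) + T = (36 + 2*T) + T = 36 + 3*T)
H(101) - p(-167) = (36 + 3*101) - (-167)*(6 - 1*(-167))/2 = (36 + 303) - (-167)*(6 + 167)/2 = 339 - (-167)*173/2 = 339 - 1*(-28891/2) = 339 + 28891/2 = 29569/2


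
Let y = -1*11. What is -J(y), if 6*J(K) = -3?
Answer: ½ ≈ 0.50000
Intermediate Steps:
y = -11
J(K) = -½ (J(K) = (⅙)*(-3) = -½)
-J(y) = -1*(-½) = ½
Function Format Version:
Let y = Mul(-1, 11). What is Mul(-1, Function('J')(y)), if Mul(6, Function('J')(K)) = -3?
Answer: Rational(1, 2) ≈ 0.50000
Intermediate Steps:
y = -11
Function('J')(K) = Rational(-1, 2) (Function('J')(K) = Mul(Rational(1, 6), -3) = Rational(-1, 2))
Mul(-1, Function('J')(y)) = Mul(-1, Rational(-1, 2)) = Rational(1, 2)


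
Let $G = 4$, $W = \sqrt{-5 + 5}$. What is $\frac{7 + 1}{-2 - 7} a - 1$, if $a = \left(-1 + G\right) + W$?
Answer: $- \frac{11}{3} \approx -3.6667$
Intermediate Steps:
$W = 0$ ($W = \sqrt{0} = 0$)
$a = 3$ ($a = \left(-1 + 4\right) + 0 = 3 + 0 = 3$)
$\frac{7 + 1}{-2 - 7} a - 1 = \frac{7 + 1}{-2 - 7} \cdot 3 - 1 = \frac{8}{-9} \cdot 3 - 1 = 8 \left(- \frac{1}{9}\right) 3 - 1 = \left(- \frac{8}{9}\right) 3 - 1 = - \frac{8}{3} - 1 = - \frac{11}{3}$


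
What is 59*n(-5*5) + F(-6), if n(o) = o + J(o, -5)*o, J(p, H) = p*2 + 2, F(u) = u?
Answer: 69319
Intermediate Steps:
J(p, H) = 2 + 2*p (J(p, H) = 2*p + 2 = 2 + 2*p)
n(o) = o + o*(2 + 2*o) (n(o) = o + (2 + 2*o)*o = o + o*(2 + 2*o))
59*n(-5*5) + F(-6) = 59*((-5*5)*(3 + 2*(-5*5))) - 6 = 59*(-25*(3 + 2*(-25))) - 6 = 59*(-25*(3 - 50)) - 6 = 59*(-25*(-47)) - 6 = 59*1175 - 6 = 69325 - 6 = 69319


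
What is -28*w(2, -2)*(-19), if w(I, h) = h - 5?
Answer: -3724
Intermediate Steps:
w(I, h) = -5 + h
-28*w(2, -2)*(-19) = -28*(-5 - 2)*(-19) = -28*(-7)*(-19) = 196*(-19) = -3724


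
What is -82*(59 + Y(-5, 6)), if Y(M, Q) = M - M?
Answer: -4838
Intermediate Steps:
Y(M, Q) = 0
-82*(59 + Y(-5, 6)) = -82*(59 + 0) = -82*59 = -4838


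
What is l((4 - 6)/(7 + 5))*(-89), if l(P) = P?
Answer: 89/6 ≈ 14.833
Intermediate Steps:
l((4 - 6)/(7 + 5))*(-89) = ((4 - 6)/(7 + 5))*(-89) = -2/12*(-89) = -2*1/12*(-89) = -⅙*(-89) = 89/6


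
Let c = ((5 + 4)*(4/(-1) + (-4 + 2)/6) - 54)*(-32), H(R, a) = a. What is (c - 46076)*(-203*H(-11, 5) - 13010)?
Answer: 604477500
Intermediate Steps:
c = 2976 (c = (9*(4*(-1) - 2*⅙) - 54)*(-32) = (9*(-4 - ⅓) - 54)*(-32) = (9*(-13/3) - 54)*(-32) = (-39 - 54)*(-32) = -93*(-32) = 2976)
(c - 46076)*(-203*H(-11, 5) - 13010) = (2976 - 46076)*(-203*5 - 13010) = -43100*(-1015 - 13010) = -43100*(-14025) = 604477500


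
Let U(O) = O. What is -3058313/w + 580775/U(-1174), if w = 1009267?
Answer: -589747501387/1184879458 ≈ -497.73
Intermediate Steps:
-3058313/w + 580775/U(-1174) = -3058313/1009267 + 580775/(-1174) = -3058313*1/1009267 + 580775*(-1/1174) = -3058313/1009267 - 580775/1174 = -589747501387/1184879458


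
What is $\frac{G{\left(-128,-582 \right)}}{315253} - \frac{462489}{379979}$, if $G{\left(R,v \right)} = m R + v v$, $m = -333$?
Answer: $- \frac{896813025}{119789519687} \approx -0.0074866$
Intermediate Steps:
$G{\left(R,v \right)} = v^{2} - 333 R$ ($G{\left(R,v \right)} = - 333 R + v v = - 333 R + v^{2} = v^{2} - 333 R$)
$\frac{G{\left(-128,-582 \right)}}{315253} - \frac{462489}{379979} = \frac{\left(-582\right)^{2} - -42624}{315253} - \frac{462489}{379979} = \left(338724 + 42624\right) \frac{1}{315253} - \frac{462489}{379979} = 381348 \cdot \frac{1}{315253} - \frac{462489}{379979} = \frac{381348}{315253} - \frac{462489}{379979} = - \frac{896813025}{119789519687}$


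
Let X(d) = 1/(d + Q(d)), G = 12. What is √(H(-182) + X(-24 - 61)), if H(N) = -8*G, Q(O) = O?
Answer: I*√2774570/170 ≈ 9.7983*I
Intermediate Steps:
H(N) = -96 (H(N) = -8*12 = -96)
X(d) = 1/(2*d) (X(d) = 1/(d + d) = 1/(2*d))
√(H(-182) + X(-24 - 61)) = √(-96 + 1/(2*(-24 - 61))) = √(-96 + (½)/(-85)) = √(-96 + (½)*(-1/85)) = √(-96 - 1/170) = √(-16321/170) = I*√2774570/170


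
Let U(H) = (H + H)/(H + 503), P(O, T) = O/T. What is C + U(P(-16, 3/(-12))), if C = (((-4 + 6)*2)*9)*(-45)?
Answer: -918412/567 ≈ -1619.8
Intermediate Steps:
U(H) = 2*H/(503 + H) (U(H) = (2*H)/(503 + H) = 2*H/(503 + H))
C = -1620 (C = ((2*2)*9)*(-45) = (4*9)*(-45) = 36*(-45) = -1620)
C + U(P(-16, 3/(-12))) = -1620 + 2*(-16/(3/(-12)))/(503 - 16/(3/(-12))) = -1620 + 2*(-16/(3*(-1/12)))/(503 - 16/(3*(-1/12))) = -1620 + 2*(-16/(-¼))/(503 - 16/(-¼)) = -1620 + 2*(-16*(-4))/(503 - 16*(-4)) = -1620 + 2*64/(503 + 64) = -1620 + 2*64/567 = -1620 + 2*64*(1/567) = -1620 + 128/567 = -918412/567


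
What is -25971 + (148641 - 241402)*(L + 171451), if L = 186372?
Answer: -33192045274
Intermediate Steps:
-25971 + (148641 - 241402)*(L + 171451) = -25971 + (148641 - 241402)*(186372 + 171451) = -25971 - 92761*357823 = -25971 - 33192019303 = -33192045274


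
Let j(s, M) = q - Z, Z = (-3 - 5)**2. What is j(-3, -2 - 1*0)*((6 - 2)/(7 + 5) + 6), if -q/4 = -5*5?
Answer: 228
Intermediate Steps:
q = 100 (q = -(-20)*5 = -4*(-25) = 100)
Z = 64 (Z = (-8)**2 = 64)
j(s, M) = 36 (j(s, M) = 100 - 1*64 = 100 - 64 = 36)
j(-3, -2 - 1*0)*((6 - 2)/(7 + 5) + 6) = 36*((6 - 2)/(7 + 5) + 6) = 36*(4/12 + 6) = 36*(4*(1/12) + 6) = 36*(1/3 + 6) = 36*(19/3) = 228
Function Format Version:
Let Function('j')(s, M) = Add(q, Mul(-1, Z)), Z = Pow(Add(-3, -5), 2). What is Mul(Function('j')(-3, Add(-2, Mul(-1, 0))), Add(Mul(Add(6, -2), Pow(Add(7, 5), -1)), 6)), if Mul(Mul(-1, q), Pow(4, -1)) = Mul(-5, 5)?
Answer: 228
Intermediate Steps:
q = 100 (q = Mul(-4, Mul(-5, 5)) = Mul(-4, -25) = 100)
Z = 64 (Z = Pow(-8, 2) = 64)
Function('j')(s, M) = 36 (Function('j')(s, M) = Add(100, Mul(-1, 64)) = Add(100, -64) = 36)
Mul(Function('j')(-3, Add(-2, Mul(-1, 0))), Add(Mul(Add(6, -2), Pow(Add(7, 5), -1)), 6)) = Mul(36, Add(Mul(Add(6, -2), Pow(Add(7, 5), -1)), 6)) = Mul(36, Add(Mul(4, Pow(12, -1)), 6)) = Mul(36, Add(Mul(4, Rational(1, 12)), 6)) = Mul(36, Add(Rational(1, 3), 6)) = Mul(36, Rational(19, 3)) = 228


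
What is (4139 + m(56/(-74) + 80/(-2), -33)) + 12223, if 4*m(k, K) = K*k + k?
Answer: 617458/37 ≈ 16688.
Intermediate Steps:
m(k, K) = k/4 + K*k/4 (m(k, K) = (K*k + k)/4 = (k + K*k)/4 = k/4 + K*k/4)
(4139 + m(56/(-74) + 80/(-2), -33)) + 12223 = (4139 + (56/(-74) + 80/(-2))*(1 - 33)/4) + 12223 = (4139 + (¼)*(56*(-1/74) + 80*(-½))*(-32)) + 12223 = (4139 + (¼)*(-28/37 - 40)*(-32)) + 12223 = (4139 + (¼)*(-1508/37)*(-32)) + 12223 = (4139 + 12064/37) + 12223 = 165207/37 + 12223 = 617458/37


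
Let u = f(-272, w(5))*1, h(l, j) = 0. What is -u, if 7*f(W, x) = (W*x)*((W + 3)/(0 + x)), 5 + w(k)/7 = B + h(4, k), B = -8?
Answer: -73168/7 ≈ -10453.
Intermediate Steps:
w(k) = -91 (w(k) = -35 + 7*(-8 + 0) = -35 + 7*(-8) = -35 - 56 = -91)
f(W, x) = W*(3 + W)/7 (f(W, x) = ((W*x)*((W + 3)/(0 + x)))/7 = ((W*x)*((3 + W)/x))/7 = (W*(3 + W))/7 = W*(3 + W)/7)
u = 73168/7 (u = ((⅐)*(-272)*(3 - 272))*1 = ((⅐)*(-272)*(-269))*1 = (73168/7)*1 = 73168/7 ≈ 10453.)
-u = -1*73168/7 = -73168/7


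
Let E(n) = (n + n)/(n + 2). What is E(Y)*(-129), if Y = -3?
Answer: -774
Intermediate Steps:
E(n) = 2*n/(2 + n) (E(n) = (2*n)/(2 + n) = 2*n/(2 + n))
E(Y)*(-129) = (2*(-3)/(2 - 3))*(-129) = (2*(-3)/(-1))*(-129) = (2*(-3)*(-1))*(-129) = 6*(-129) = -774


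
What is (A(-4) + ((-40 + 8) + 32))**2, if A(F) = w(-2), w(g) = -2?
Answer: 4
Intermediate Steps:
A(F) = -2
(A(-4) + ((-40 + 8) + 32))**2 = (-2 + ((-40 + 8) + 32))**2 = (-2 + (-32 + 32))**2 = (-2 + 0)**2 = (-2)**2 = 4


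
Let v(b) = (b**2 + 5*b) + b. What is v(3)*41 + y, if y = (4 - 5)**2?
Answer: 1108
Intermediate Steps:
v(b) = b**2 + 6*b
y = 1 (y = (-1)**2 = 1)
v(3)*41 + y = (3*(6 + 3))*41 + 1 = (3*9)*41 + 1 = 27*41 + 1 = 1107 + 1 = 1108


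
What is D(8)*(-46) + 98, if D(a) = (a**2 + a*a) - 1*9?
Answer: -5376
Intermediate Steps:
D(a) = -9 + 2*a**2 (D(a) = (a**2 + a**2) - 9 = 2*a**2 - 9 = -9 + 2*a**2)
D(8)*(-46) + 98 = (-9 + 2*8**2)*(-46) + 98 = (-9 + 2*64)*(-46) + 98 = (-9 + 128)*(-46) + 98 = 119*(-46) + 98 = -5474 + 98 = -5376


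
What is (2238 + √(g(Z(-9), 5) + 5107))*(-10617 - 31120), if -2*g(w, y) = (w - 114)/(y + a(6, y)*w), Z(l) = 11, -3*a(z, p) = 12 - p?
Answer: -93407406 - 41737*√19621729/62 ≈ -9.6389e+7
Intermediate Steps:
a(z, p) = -4 + p/3 (a(z, p) = -(12 - p)/3 = -4 + p/3)
g(w, y) = -(-114 + w)/(2*(y + w*(-4 + y/3))) (g(w, y) = -(w - 114)/(2*(y + (-4 + y/3)*w)) = -(-114 + w)/(2*(y + w*(-4 + y/3))))
(2238 + √(g(Z(-9), 5) + 5107))*(-10617 - 31120) = (2238 + √(3*(114 - 1*11)/(2*(3*5 + 11*(-12 + 5))) + 5107))*(-10617 - 31120) = (2238 + √(3*(114 - 11)/(2*(15 + 11*(-7))) + 5107))*(-41737) = (2238 + √((3/2)*103/(15 - 77) + 5107))*(-41737) = (2238 + √((3/2)*103/(-62) + 5107))*(-41737) = (2238 + √((3/2)*(-1/62)*103 + 5107))*(-41737) = (2238 + √(-309/124 + 5107))*(-41737) = (2238 + √(632959/124))*(-41737) = (2238 + √19621729/62)*(-41737) = -93407406 - 41737*√19621729/62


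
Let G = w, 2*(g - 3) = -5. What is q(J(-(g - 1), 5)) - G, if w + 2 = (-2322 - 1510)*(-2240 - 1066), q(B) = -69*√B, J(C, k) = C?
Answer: -12668590 - 69*√2/2 ≈ -1.2669e+7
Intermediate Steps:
g = ½ (g = 3 + (½)*(-5) = 3 - 5/2 = ½ ≈ 0.50000)
w = 12668590 (w = -2 + (-2322 - 1510)*(-2240 - 1066) = -2 - 3832*(-3306) = -2 + 12668592 = 12668590)
G = 12668590
q(J(-(g - 1), 5)) - G = -69*√(½) - 1*12668590 = -69*√(½) - 12668590 = -69*√2/2 - 12668590 = -12668590 - 69*√2/2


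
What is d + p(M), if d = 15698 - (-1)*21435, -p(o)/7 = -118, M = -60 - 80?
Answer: 37959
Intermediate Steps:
M = -140
p(o) = 826 (p(o) = -7*(-118) = 826)
d = 37133 (d = 15698 - 1*(-21435) = 15698 + 21435 = 37133)
d + p(M) = 37133 + 826 = 37959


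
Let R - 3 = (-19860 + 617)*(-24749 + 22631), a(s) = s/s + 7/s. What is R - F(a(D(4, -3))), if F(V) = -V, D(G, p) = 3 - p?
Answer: 244540075/6 ≈ 4.0757e+7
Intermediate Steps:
a(s) = 1 + 7/s
R = 40756677 (R = 3 + (-19860 + 617)*(-24749 + 22631) = 3 - 19243*(-2118) = 3 + 40756674 = 40756677)
R - F(a(D(4, -3))) = 40756677 - (-1)*(7 + (3 - 1*(-3)))/(3 - 1*(-3)) = 40756677 - (-1)*(7 + (3 + 3))/(3 + 3) = 40756677 - (-1)*(7 + 6)/6 = 40756677 - (-1)*(⅙)*13 = 40756677 - (-1)*13/6 = 40756677 - 1*(-13/6) = 40756677 + 13/6 = 244540075/6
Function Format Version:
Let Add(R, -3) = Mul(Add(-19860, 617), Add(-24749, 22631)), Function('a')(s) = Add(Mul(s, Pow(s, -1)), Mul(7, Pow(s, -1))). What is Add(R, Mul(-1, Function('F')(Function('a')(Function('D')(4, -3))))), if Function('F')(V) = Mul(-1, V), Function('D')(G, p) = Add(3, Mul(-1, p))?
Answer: Rational(244540075, 6) ≈ 4.0757e+7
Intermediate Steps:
Function('a')(s) = Add(1, Mul(7, Pow(s, -1)))
R = 40756677 (R = Add(3, Mul(Add(-19860, 617), Add(-24749, 22631))) = Add(3, Mul(-19243, -2118)) = Add(3, 40756674) = 40756677)
Add(R, Mul(-1, Function('F')(Function('a')(Function('D')(4, -3))))) = Add(40756677, Mul(-1, Mul(-1, Mul(Pow(Add(3, Mul(-1, -3)), -1), Add(7, Add(3, Mul(-1, -3))))))) = Add(40756677, Mul(-1, Mul(-1, Mul(Pow(Add(3, 3), -1), Add(7, Add(3, 3)))))) = Add(40756677, Mul(-1, Mul(-1, Mul(Pow(6, -1), Add(7, 6))))) = Add(40756677, Mul(-1, Mul(-1, Mul(Rational(1, 6), 13)))) = Add(40756677, Mul(-1, Mul(-1, Rational(13, 6)))) = Add(40756677, Mul(-1, Rational(-13, 6))) = Add(40756677, Rational(13, 6)) = Rational(244540075, 6)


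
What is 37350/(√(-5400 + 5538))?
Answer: 6225*√138/23 ≈ 3179.4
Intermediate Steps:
37350/(√(-5400 + 5538)) = 37350/(√138) = 37350*(√138/138) = 6225*√138/23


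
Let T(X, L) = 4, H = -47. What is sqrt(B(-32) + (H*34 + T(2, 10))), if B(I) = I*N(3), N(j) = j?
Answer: 13*I*sqrt(10) ≈ 41.11*I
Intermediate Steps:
B(I) = 3*I (B(I) = I*3 = 3*I)
sqrt(B(-32) + (H*34 + T(2, 10))) = sqrt(3*(-32) + (-47*34 + 4)) = sqrt(-96 + (-1598 + 4)) = sqrt(-96 - 1594) = sqrt(-1690) = 13*I*sqrt(10)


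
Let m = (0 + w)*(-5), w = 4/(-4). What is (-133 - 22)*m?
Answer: -775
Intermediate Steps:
w = -1 (w = 4*(-¼) = -1)
m = 5 (m = (0 - 1)*(-5) = -1*(-5) = 5)
(-133 - 22)*m = (-133 - 22)*5 = -155*5 = -775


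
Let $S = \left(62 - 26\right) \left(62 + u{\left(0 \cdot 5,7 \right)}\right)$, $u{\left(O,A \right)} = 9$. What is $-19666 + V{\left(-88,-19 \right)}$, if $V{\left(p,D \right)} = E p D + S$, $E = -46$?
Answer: $-94022$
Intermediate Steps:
$S = 2556$ ($S = \left(62 - 26\right) \left(62 + 9\right) = 36 \cdot 71 = 2556$)
$V{\left(p,D \right)} = 2556 - 46 D p$ ($V{\left(p,D \right)} = - 46 p D + 2556 = - 46 D p + 2556 = 2556 - 46 D p$)
$-19666 + V{\left(-88,-19 \right)} = -19666 + \left(2556 - \left(-874\right) \left(-88\right)\right) = -19666 + \left(2556 - 76912\right) = -19666 - 74356 = -94022$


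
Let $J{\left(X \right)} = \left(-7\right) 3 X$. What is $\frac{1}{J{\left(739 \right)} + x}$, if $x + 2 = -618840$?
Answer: $- \frac{1}{634361} \approx -1.5764 \cdot 10^{-6}$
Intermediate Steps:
$x = -618842$ ($x = -2 - 618840 = -618842$)
$J{\left(X \right)} = - 21 X$
$\frac{1}{J{\left(739 \right)} + x} = \frac{1}{\left(-21\right) 739 - 618842} = \frac{1}{-15519 - 618842} = \frac{1}{-634361} = - \frac{1}{634361}$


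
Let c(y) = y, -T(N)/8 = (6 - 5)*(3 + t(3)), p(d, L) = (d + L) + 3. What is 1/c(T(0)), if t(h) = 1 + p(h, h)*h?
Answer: -1/248 ≈ -0.0040323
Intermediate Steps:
p(d, L) = 3 + L + d (p(d, L) = (L + d) + 3 = 3 + L + d)
t(h) = 1 + h*(3 + 2*h) (t(h) = 1 + (3 + h + h)*h = 1 + (3 + 2*h)*h = 1 + h*(3 + 2*h))
T(N) = -248 (T(N) = -8*(6 - 5)*(3 + (1 + 3*(3 + 2*3))) = -8*(3 + (1 + 3*(3 + 6))) = -8*(3 + (1 + 3*9)) = -8*(3 + (1 + 27)) = -8*(3 + 28) = -8*31 = -248)
1/c(T(0)) = 1/(-248) = -1/248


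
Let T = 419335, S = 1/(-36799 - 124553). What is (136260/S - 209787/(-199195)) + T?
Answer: -4379382586421288/199195 ≈ -2.1985e+10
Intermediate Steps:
S = -1/161352 (S = 1/(-161352) = -1/161352 ≈ -6.1976e-6)
(136260/S - 209787/(-199195)) + T = (136260/(-1/161352) - 209787/(-199195)) + 419335 = (136260*(-161352) - 209787*(-1/199195)) + 419335 = (-21985823520 + 209787/199195) + 419335 = -4379466115856613/199195 + 419335 = -4379382586421288/199195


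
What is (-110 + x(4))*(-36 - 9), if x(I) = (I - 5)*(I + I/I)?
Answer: 5175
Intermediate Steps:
x(I) = (1 + I)*(-5 + I) (x(I) = (-5 + I)*(I + 1) = (-5 + I)*(1 + I) = (1 + I)*(-5 + I))
(-110 + x(4))*(-36 - 9) = (-110 + (-5 + 4² - 4*4))*(-36 - 9) = (-110 + (-5 + 16 - 16))*(-45) = (-110 - 5)*(-45) = -115*(-45) = 5175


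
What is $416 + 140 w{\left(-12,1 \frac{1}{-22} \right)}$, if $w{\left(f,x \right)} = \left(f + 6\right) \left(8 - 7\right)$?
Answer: $-424$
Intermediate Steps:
$w{\left(f,x \right)} = 6 + f$ ($w{\left(f,x \right)} = \left(6 + f\right) 1 = 6 + f$)
$416 + 140 w{\left(-12,1 \frac{1}{-22} \right)} = 416 + 140 \left(6 - 12\right) = 416 + 140 \left(-6\right) = 416 - 840 = -424$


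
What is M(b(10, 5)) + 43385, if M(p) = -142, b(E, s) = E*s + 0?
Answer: 43243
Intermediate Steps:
b(E, s) = E*s
M(b(10, 5)) + 43385 = -142 + 43385 = 43243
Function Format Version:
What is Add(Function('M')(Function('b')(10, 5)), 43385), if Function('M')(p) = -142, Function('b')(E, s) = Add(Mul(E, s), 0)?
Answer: 43243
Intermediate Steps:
Function('b')(E, s) = Mul(E, s)
Add(Function('M')(Function('b')(10, 5)), 43385) = Add(-142, 43385) = 43243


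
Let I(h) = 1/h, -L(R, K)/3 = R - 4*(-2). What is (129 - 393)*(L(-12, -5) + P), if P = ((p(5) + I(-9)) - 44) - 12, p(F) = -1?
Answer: 35728/3 ≈ 11909.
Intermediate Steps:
L(R, K) = -24 - 3*R (L(R, K) = -3*(R - 4*(-2)) = -3*(R + 8) = -3*(8 + R) = -24 - 3*R)
I(h) = 1/h
P = -514/9 (P = ((-1 + 1/(-9)) - 44) - 12 = ((-1 - ⅑) - 44) - 12 = (-10/9 - 44) - 12 = -406/9 - 12 = -514/9 ≈ -57.111)
(129 - 393)*(L(-12, -5) + P) = (129 - 393)*((-24 - 3*(-12)) - 514/9) = -264*((-24 + 36) - 514/9) = -264*(12 - 514/9) = -264*(-406/9) = 35728/3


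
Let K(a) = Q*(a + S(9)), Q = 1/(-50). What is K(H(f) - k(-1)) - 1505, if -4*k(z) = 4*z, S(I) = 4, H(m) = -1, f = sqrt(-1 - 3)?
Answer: -37626/25 ≈ -1505.0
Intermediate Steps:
f = 2*I (f = sqrt(-4) = 2*I ≈ 2.0*I)
Q = -1/50 ≈ -0.020000
k(z) = -z
K(a) = -2/25 - a/50 (K(a) = -(a + 4)/50 = -(4 + a)/50 = -2/25 - a/50)
K(H(f) - k(-1)) - 1505 = (-2/25 - (-1 - (-1)*(-1))/50) - 1505 = (-2/25 - (-1 - 1*1)/50) - 1505 = (-2/25 - (-1 - 1)/50) - 1505 = (-2/25 - 1/50*(-2)) - 1505 = (-2/25 + 1/25) - 1505 = -1/25 - 1505 = -37626/25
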